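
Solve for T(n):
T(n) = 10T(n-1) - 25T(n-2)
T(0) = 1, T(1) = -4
Characteristic equation: x² - 10x + 25 = 0, which is (x - (5))².
Repeated root r = 5.
General solution: T(n) = (A + Bn)·(5)^n.
From T(0) = 1: A = 1.
From T(1) = -4: (A + B)·(5) = -4 ⇒ B = - \frac{9}{5}.
So T(n) = \left(1 - \frac{9 n}{5}\right) \cdot (5)^n.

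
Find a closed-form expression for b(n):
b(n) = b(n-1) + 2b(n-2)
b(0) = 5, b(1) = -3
Characteristic equation: x² - x - 2 = 0, which factors as (x - (2))(x - (-1)) = 0.
Roots r₁ = 2, r₂ = -1 (distinct).
General solution: b(n) = A·(2)^n + B·(-1)^n.
From b(0) = 5: A + B = 5.
From b(1) = -3: 2A - B = -3.
Solving: A = \frac{2}{3}, B = \frac{13}{3}.
So b(n) = \frac{13 \left(-1\right)^{n}}{3} + \frac{2 \cdot 2^{n}}{3}.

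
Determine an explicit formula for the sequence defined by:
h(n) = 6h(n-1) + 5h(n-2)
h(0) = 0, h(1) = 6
Characteristic equation: x² - 6x - 5 = 0.
Discriminant Δ = (6)² + 4·(5) = 56.
Roots r₁,₂ = (6 ± √56)/2, so r₁ = 3 + \sqrt{14}, r₂ = 3 - \sqrt{14}.
General solution: h(n) = A·r₁^n + B·r₂^n.
From the initial conditions, A + B = 0 and r₁A + r₂B = 6.
Since r₁ - r₂ = √56: A = (6 - (0)r₂)/√56 = \frac{3 \sqrt{14}}{14}, and B = 0 - A = - \frac{3 \sqrt{14}}{14}.
So h(n) = \left(\frac{3 \sqrt{14}}{14}\right)\left(3 + \sqrt{14}\right)^n + \left(- \frac{3 \sqrt{14}}{14}\right)\left(3 - \sqrt{14}\right)^n.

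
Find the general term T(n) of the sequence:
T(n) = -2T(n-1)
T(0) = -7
This is a homogeneous first-order recurrence with ratio -2.
By induction T(n) = T(0) · (-2)^n = - 7 \left(-2\right)^{n}.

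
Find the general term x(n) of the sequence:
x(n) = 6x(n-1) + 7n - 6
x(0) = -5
First-order linear with linear forcing.
Homogeneous solution: x_h(n) = A·(6)^n.
Try particular x_p(n) = pn + q. Substituting:
  pn + q = 6(p(n-1) + q) + 7n - 6.
Matching the n-coefficient: p = 6p + 7 ⇒ p = - \frac{7}{5}.
Matching constants: q = -6p + 6q - 6 ⇒ q = - \frac{12}{25}.
General: x(n) = A·(6)^n - \frac{7 n}{5} - \frac{12}{25}.
Apply x(0) = -5: A - \frac{12}{25} = -5 ⇒ A = - \frac{113}{25}.
So x(n) = - \frac{113 \cdot 6^{n}}{25} - \frac{7 n}{5} - \frac{12}{25}.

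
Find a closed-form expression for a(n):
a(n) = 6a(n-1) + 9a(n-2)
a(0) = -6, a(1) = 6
Characteristic equation: x² - 6x - 9 = 0.
Discriminant Δ = (6)² + 4·(9) = 72.
Roots r₁,₂ = (6 ± √72)/2, so r₁ = 3 + 3 \sqrt{2}, r₂ = 3 - 3 \sqrt{2}.
General solution: a(n) = A·r₁^n + B·r₂^n.
From the initial conditions, A + B = -6 and r₁A + r₂B = 6.
Since r₁ - r₂ = √72: A = (6 - (-6)r₂)/√72 = -3 + 2 \sqrt{2}, and B = -6 - A = -3 - 2 \sqrt{2}.
So a(n) = \left(-3 + 2 \sqrt{2}\right)\left(3 + 3 \sqrt{2}\right)^n + \left(-3 - 2 \sqrt{2}\right)\left(3 - 3 \sqrt{2}\right)^n.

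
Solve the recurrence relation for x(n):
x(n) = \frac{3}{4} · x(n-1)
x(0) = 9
Pure geometric recurrence with ratio \frac{3}{4}.
By induction x(n) = x(0) · (\frac{3}{4})^n = 9 \left(\frac{3}{4}\right)^{n}.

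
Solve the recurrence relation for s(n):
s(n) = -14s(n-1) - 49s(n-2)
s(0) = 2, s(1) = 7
Characteristic equation: x² + 14x + 49 = 0, which is (x - (-7))².
Repeated root r = -7.
General solution: s(n) = (A + Bn)·(-7)^n.
From s(0) = 2: A = 2.
From s(1) = 7: (A + B)·(-7) = 7 ⇒ B = -3.
So s(n) = \left(2 - 3 n\right) \cdot (-7)^n.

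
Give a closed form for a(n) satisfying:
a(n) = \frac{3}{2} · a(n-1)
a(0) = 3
Pure geometric recurrence with ratio \frac{3}{2}.
By induction a(n) = a(0) · (\frac{3}{2})^n = 3 \left(\frac{3}{2}\right)^{n}.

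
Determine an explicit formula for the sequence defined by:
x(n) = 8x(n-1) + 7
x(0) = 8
First-order linear non-homogeneous.
Homogeneous solution: x_h(n) = A·(8)^n.
Try constant particular solution x_p = K: K = 8K + 7 ⇒ K = -1.
General: x(n) = A·(8)^n - 1.
Apply x(0) = 8: A - 1 = 8 ⇒ A = 9.
So x(n) = 9 \cdot 8^{n} - 1.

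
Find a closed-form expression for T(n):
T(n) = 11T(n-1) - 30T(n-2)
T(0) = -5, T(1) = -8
Characteristic equation: x² - 11x + 30 = 0, which factors as (x - (5))(x - (6)) = 0.
Roots r₁ = 5, r₂ = 6 (distinct).
General solution: T(n) = A·(5)^n + B·(6)^n.
From T(0) = -5: A + B = -5.
From T(1) = -8: 5A + 6B = -8.
Solving: A = -22, B = 17.
So T(n) = - 22 \cdot 5^{n} + 17 \cdot 6^{n}.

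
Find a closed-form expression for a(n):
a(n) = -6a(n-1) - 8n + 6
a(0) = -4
First-order linear with linear forcing.
Homogeneous solution: a_h(n) = A·(-6)^n.
Try particular a_p(n) = pn + q. Substituting:
  pn + q = -6(p(n-1) + q) - 8n + 6.
Matching the n-coefficient: p = -6p - 8 ⇒ p = - \frac{8}{7}.
Matching constants: q = 6p - 6q + 6 ⇒ q = - \frac{6}{49}.
General: a(n) = A·(-6)^n - \frac{8 n}{7} - \frac{6}{49}.
Apply a(0) = -4: A - \frac{6}{49} = -4 ⇒ A = - \frac{190}{49}.
So a(n) = - \frac{190 \left(-6\right)^{n}}{49} - \frac{8 n}{7} - \frac{6}{49}.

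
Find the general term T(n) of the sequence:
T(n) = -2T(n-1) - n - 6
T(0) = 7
First-order linear with linear forcing.
Homogeneous solution: T_h(n) = A·(-2)^n.
Try particular T_p(n) = pn + q. Substituting:
  pn + q = -2(p(n-1) + q) - n - 6.
Matching the n-coefficient: p = -2p - 1 ⇒ p = - \frac{1}{3}.
Matching constants: q = 2p - 2q - 6 ⇒ q = - \frac{20}{9}.
General: T(n) = A·(-2)^n - \frac{n}{3} - \frac{20}{9}.
Apply T(0) = 7: A - \frac{20}{9} = 7 ⇒ A = \frac{83}{9}.
So T(n) = \frac{83 \left(-2\right)^{n}}{9} - \frac{n}{3} - \frac{20}{9}.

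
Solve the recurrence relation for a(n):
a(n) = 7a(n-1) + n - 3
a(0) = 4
First-order linear with linear forcing.
Homogeneous solution: a_h(n) = A·(7)^n.
Try particular a_p(n) = pn + q. Substituting:
  pn + q = 7(p(n-1) + q) + n - 3.
Matching the n-coefficient: p = 7p + 1 ⇒ p = - \frac{1}{6}.
Matching constants: q = -7p + 7q - 3 ⇒ q = \frac{11}{36}.
General: a(n) = A·(7)^n - \frac{n}{6} + \frac{11}{36}.
Apply a(0) = 4: A + \frac{11}{36} = 4 ⇒ A = \frac{133}{36}.
So a(n) = \frac{133 \cdot 7^{n}}{36} - \frac{n}{6} + \frac{11}{36}.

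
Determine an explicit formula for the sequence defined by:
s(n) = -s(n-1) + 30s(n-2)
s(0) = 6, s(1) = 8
Characteristic equation: x² + x - 30 = 0, which factors as (x - (5))(x - (-6)) = 0.
Roots r₁ = 5, r₂ = -6 (distinct).
General solution: s(n) = A·(5)^n + B·(-6)^n.
From s(0) = 6: A + B = 6.
From s(1) = 8: 5A - 6B = 8.
Solving: A = 4, B = 2.
So s(n) = 2 \left(-6\right)^{n} + 4 \cdot 5^{n}.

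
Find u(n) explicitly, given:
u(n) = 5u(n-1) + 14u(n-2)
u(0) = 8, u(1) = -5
Characteristic equation: x² - 5x - 14 = 0, which factors as (x - (7))(x - (-2)) = 0.
Roots r₁ = 7, r₂ = -2 (distinct).
General solution: u(n) = A·(7)^n + B·(-2)^n.
From u(0) = 8: A + B = 8.
From u(1) = -5: 7A - 2B = -5.
Solving: A = \frac{11}{9}, B = \frac{61}{9}.
So u(n) = \frac{61 \left(-2\right)^{n}}{9} + \frac{11 \cdot 7^{n}}{9}.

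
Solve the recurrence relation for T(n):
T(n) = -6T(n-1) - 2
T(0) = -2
First-order linear non-homogeneous.
Homogeneous solution: T_h(n) = A·(-6)^n.
Try constant particular solution T_p = K: K = -6K - 2 ⇒ K = - \frac{2}{7}.
General: T(n) = A·(-6)^n - \frac{2}{7}.
Apply T(0) = -2: A - \frac{2}{7} = -2 ⇒ A = - \frac{12}{7}.
So T(n) = - \frac{12 \left(-6\right)^{n}}{7} - \frac{2}{7}.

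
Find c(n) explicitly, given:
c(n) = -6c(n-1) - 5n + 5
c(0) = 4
First-order linear with linear forcing.
Homogeneous solution: c_h(n) = A·(-6)^n.
Try particular c_p(n) = pn + q. Substituting:
  pn + q = -6(p(n-1) + q) - 5n + 5.
Matching the n-coefficient: p = -6p - 5 ⇒ p = - \frac{5}{7}.
Matching constants: q = 6p - 6q + 5 ⇒ q = \frac{5}{49}.
General: c(n) = A·(-6)^n - \frac{5 n}{7} + \frac{5}{49}.
Apply c(0) = 4: A + \frac{5}{49} = 4 ⇒ A = \frac{191}{49}.
So c(n) = \frac{191 \left(-6\right)^{n}}{49} - \frac{5 n}{7} + \frac{5}{49}.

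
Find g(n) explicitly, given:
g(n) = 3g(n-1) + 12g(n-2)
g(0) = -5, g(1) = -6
Characteristic equation: x² - 3x - 12 = 0.
Discriminant Δ = (3)² + 4·(12) = 57.
Roots r₁,₂ = (3 ± √57)/2, so r₁ = \frac{3}{2} + \frac{\sqrt{57}}{2}, r₂ = \frac{3}{2} - \frac{\sqrt{57}}{2}.
General solution: g(n) = A·r₁^n + B·r₂^n.
From the initial conditions, A + B = -5 and r₁A + r₂B = -6.
Since r₁ - r₂ = √57: A = (-6 - (-5)r₂)/√57 = - \frac{5}{2} + \frac{\sqrt{57}}{38}, and B = -5 - A = - \frac{5}{2} - \frac{\sqrt{57}}{38}.
So g(n) = \left(- \frac{5}{2} + \frac{\sqrt{57}}{38}\right)\left(\frac{3}{2} + \frac{\sqrt{57}}{2}\right)^n + \left(- \frac{5}{2} - \frac{\sqrt{57}}{38}\right)\left(\frac{3}{2} - \frac{\sqrt{57}}{2}\right)^n.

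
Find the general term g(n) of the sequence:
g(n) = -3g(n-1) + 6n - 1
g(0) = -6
First-order linear with linear forcing.
Homogeneous solution: g_h(n) = A·(-3)^n.
Try particular g_p(n) = pn + q. Substituting:
  pn + q = -3(p(n-1) + q) + 6n - 1.
Matching the n-coefficient: p = -3p + 6 ⇒ p = \frac{3}{2}.
Matching constants: q = 3p - 3q - 1 ⇒ q = \frac{7}{8}.
General: g(n) = A·(-3)^n + \frac{3 n}{2} + \frac{7}{8}.
Apply g(0) = -6: A + \frac{7}{8} = -6 ⇒ A = - \frac{55}{8}.
So g(n) = - \frac{55 \left(-3\right)^{n}}{8} + \frac{3 n}{2} + \frac{7}{8}.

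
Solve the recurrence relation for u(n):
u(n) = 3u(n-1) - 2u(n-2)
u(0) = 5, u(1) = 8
Characteristic equation: x² - 3x + 2 = 0, which factors as (x - (2))(x - (1)) = 0.
Roots r₁ = 2, r₂ = 1 (distinct).
General solution: u(n) = A·(2)^n + B·(1)^n.
From u(0) = 5: A + B = 5.
From u(1) = 8: 2A + B = 8.
Solving: A = 3, B = 2.
So u(n) = 3 \cdot 2^{n} + 2.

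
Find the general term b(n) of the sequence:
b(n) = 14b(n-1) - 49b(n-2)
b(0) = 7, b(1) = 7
Characteristic equation: x² - 14x + 49 = 0, which is (x - (7))².
Repeated root r = 7.
General solution: b(n) = (A + Bn)·(7)^n.
From b(0) = 7: A = 7.
From b(1) = 7: (A + B)·(7) = 7 ⇒ B = -6.
So b(n) = \left(7 - 6 n\right) \cdot (7)^n.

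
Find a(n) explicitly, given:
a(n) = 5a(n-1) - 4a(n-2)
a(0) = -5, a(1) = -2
Characteristic equation: x² - 5x + 4 = 0, which factors as (x - (1))(x - (4)) = 0.
Roots r₁ = 1, r₂ = 4 (distinct).
General solution: a(n) = A·(1)^n + B·(4)^n.
From a(0) = -5: A + B = -5.
From a(1) = -2: A + 4B = -2.
Solving: A = -6, B = 1.
So a(n) = 4^{n} - 6.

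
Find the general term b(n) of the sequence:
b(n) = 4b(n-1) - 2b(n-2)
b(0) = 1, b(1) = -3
Characteristic equation: x² - 4x + 2 = 0.
Discriminant Δ = (4)² + 4·(-2) = 8.
Roots r₁,₂ = (4 ± √8)/2, so r₁ = \sqrt{2} + 2, r₂ = 2 - \sqrt{2}.
General solution: b(n) = A·r₁^n + B·r₂^n.
From the initial conditions, A + B = 1 and r₁A + r₂B = -3.
Since r₁ - r₂ = √8: A = (-3 - (1)r₂)/√8 = \frac{1}{2} - \frac{5 \sqrt{2}}{4}, and B = 1 - A = \frac{1}{2} + \frac{5 \sqrt{2}}{4}.
So b(n) = \left(\frac{1}{2} - \frac{5 \sqrt{2}}{4}\right)\left(\sqrt{2} + 2\right)^n + \left(\frac{1}{2} + \frac{5 \sqrt{2}}{4}\right)\left(2 - \sqrt{2}\right)^n.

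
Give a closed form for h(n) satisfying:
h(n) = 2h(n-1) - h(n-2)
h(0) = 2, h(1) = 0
Characteristic equation: x² - 2x + 1 = 0, which is (x - (1))².
Repeated root r = 1.
General solution: h(n) = (A + Bn)·(1)^n.
From h(0) = 2: A = 2.
From h(1) = 0: (A + B)·(1) = 0 ⇒ B = -2.
So h(n) = \left(2 - 2 n\right) \cdot (1)^n.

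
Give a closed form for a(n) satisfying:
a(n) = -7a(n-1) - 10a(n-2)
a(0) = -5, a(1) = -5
Characteristic equation: x² + 7x + 10 = 0, which factors as (x - (-5))(x - (-2)) = 0.
Roots r₁ = -5, r₂ = -2 (distinct).
General solution: a(n) = A·(-5)^n + B·(-2)^n.
From a(0) = -5: A + B = -5.
From a(1) = -5: -5A - 2B = -5.
Solving: A = 5, B = -10.
So a(n) = - 10 \left(-2\right)^{n} + 5 \left(-5\right)^{n}.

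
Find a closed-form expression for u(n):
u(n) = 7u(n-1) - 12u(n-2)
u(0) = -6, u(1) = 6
Characteristic equation: x² - 7x + 12 = 0, which factors as (x - (4))(x - (3)) = 0.
Roots r₁ = 4, r₂ = 3 (distinct).
General solution: u(n) = A·(4)^n + B·(3)^n.
From u(0) = -6: A + B = -6.
From u(1) = 6: 4A + 3B = 6.
Solving: A = 24, B = -30.
So u(n) = - 30 \cdot 3^{n} + 24 \cdot 4^{n}.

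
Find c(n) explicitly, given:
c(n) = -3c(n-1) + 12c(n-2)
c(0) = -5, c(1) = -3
Characteristic equation: x² + 3x - 12 = 0.
Discriminant Δ = (-3)² + 4·(12) = 57.
Roots r₁,₂ = (-3 ± √57)/2, so r₁ = - \frac{3}{2} + \frac{\sqrt{57}}{2}, r₂ = - \frac{\sqrt{57}}{2} - \frac{3}{2}.
General solution: c(n) = A·r₁^n + B·r₂^n.
From the initial conditions, A + B = -5 and r₁A + r₂B = -3.
Since r₁ - r₂ = √57: A = (-3 - (-5)r₂)/√57 = - \frac{5}{2} - \frac{7 \sqrt{57}}{38}, and B = -5 - A = - \frac{5}{2} + \frac{7 \sqrt{57}}{38}.
So c(n) = \left(- \frac{5}{2} - \frac{7 \sqrt{57}}{38}\right)\left(- \frac{3}{2} + \frac{\sqrt{57}}{2}\right)^n + \left(- \frac{5}{2} + \frac{7 \sqrt{57}}{38}\right)\left(- \frac{\sqrt{57}}{2} - \frac{3}{2}\right)^n.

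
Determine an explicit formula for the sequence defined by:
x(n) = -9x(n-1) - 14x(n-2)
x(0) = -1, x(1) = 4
Characteristic equation: x² + 9x + 14 = 0, which factors as (x - (-2))(x - (-7)) = 0.
Roots r₁ = -2, r₂ = -7 (distinct).
General solution: x(n) = A·(-2)^n + B·(-7)^n.
From x(0) = -1: A + B = -1.
From x(1) = 4: -2A - 7B = 4.
Solving: A = - \frac{3}{5}, B = - \frac{2}{5}.
So x(n) = - \frac{3 \left(-2\right)^{n}}{5} - \frac{2 \left(-7\right)^{n}}{5}.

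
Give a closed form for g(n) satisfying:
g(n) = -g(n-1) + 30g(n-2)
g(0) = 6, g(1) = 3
Characteristic equation: x² + x - 30 = 0, which factors as (x - (-6))(x - (5)) = 0.
Roots r₁ = -6, r₂ = 5 (distinct).
General solution: g(n) = A·(-6)^n + B·(5)^n.
From g(0) = 6: A + B = 6.
From g(1) = 3: -6A + 5B = 3.
Solving: A = \frac{27}{11}, B = \frac{39}{11}.
So g(n) = \frac{27 \left(-6\right)^{n}}{11} + \frac{39 \cdot 5^{n}}{11}.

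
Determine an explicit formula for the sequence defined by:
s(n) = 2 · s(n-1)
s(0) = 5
Pure geometric recurrence with ratio 2.
By induction s(n) = s(0) · (2)^n = 5 \cdot 2^{n}.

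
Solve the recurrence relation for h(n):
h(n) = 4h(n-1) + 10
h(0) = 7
First-order linear non-homogeneous.
Homogeneous solution: h_h(n) = A·(4)^n.
Try constant particular solution h_p = K: K = 4K + 10 ⇒ K = - \frac{10}{3}.
General: h(n) = A·(4)^n - \frac{10}{3}.
Apply h(0) = 7: A - \frac{10}{3} = 7 ⇒ A = \frac{31}{3}.
So h(n) = \frac{31 \cdot 4^{n}}{3} - \frac{10}{3}.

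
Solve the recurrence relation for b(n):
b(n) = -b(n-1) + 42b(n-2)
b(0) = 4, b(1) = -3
Characteristic equation: x² + x - 42 = 0, which factors as (x - (6))(x - (-7)) = 0.
Roots r₁ = 6, r₂ = -7 (distinct).
General solution: b(n) = A·(6)^n + B·(-7)^n.
From b(0) = 4: A + B = 4.
From b(1) = -3: 6A - 7B = -3.
Solving: A = \frac{25}{13}, B = \frac{27}{13}.
So b(n) = \frac{27 \left(-7\right)^{n}}{13} + \frac{25 \cdot 6^{n}}{13}.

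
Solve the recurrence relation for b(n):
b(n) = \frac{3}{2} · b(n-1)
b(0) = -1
Pure geometric recurrence with ratio \frac{3}{2}.
By induction b(n) = b(0) · (\frac{3}{2})^n = - \left(\frac{3}{2}\right)^{n}.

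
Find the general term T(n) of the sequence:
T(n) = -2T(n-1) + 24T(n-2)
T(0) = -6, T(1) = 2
Characteristic equation: x² + 2x - 24 = 0, which factors as (x - (-6))(x - (4)) = 0.
Roots r₁ = -6, r₂ = 4 (distinct).
General solution: T(n) = A·(-6)^n + B·(4)^n.
From T(0) = -6: A + B = -6.
From T(1) = 2: -6A + 4B = 2.
Solving: A = - \frac{13}{5}, B = - \frac{17}{5}.
So T(n) = - \frac{13 \left(-6\right)^{n}}{5} - \frac{17 \cdot 4^{n}}{5}.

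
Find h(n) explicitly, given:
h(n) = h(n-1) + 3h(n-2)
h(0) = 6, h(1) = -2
Characteristic equation: x² - x - 3 = 0.
Discriminant Δ = (1)² + 4·(3) = 13.
Roots r₁,₂ = (1 ± √13)/2, so r₁ = \frac{1}{2} + \frac{\sqrt{13}}{2}, r₂ = \frac{1}{2} - \frac{\sqrt{13}}{2}.
General solution: h(n) = A·r₁^n + B·r₂^n.
From the initial conditions, A + B = 6 and r₁A + r₂B = -2.
Since r₁ - r₂ = √13: A = (-2 - (6)r₂)/√13 = 3 - \frac{5 \sqrt{13}}{13}, and B = 6 - A = \frac{5 \sqrt{13}}{13} + 3.
So h(n) = \left(3 - \frac{5 \sqrt{13}}{13}\right)\left(\frac{1}{2} + \frac{\sqrt{13}}{2}\right)^n + \left(\frac{5 \sqrt{13}}{13} + 3\right)\left(\frac{1}{2} - \frac{\sqrt{13}}{2}\right)^n.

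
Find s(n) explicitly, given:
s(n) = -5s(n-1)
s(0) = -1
This is a homogeneous first-order recurrence with ratio -5.
By induction s(n) = s(0) · (-5)^n = - \left(-5\right)^{n}.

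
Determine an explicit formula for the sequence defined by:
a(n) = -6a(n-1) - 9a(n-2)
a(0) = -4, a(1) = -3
Characteristic equation: x² + 6x + 9 = 0, which is (x - (-3))².
Repeated root r = -3.
General solution: a(n) = (A + Bn)·(-3)^n.
From a(0) = -4: A = -4.
From a(1) = -3: (A + B)·(-3) = -3 ⇒ B = 5.
So a(n) = \left(5 n - 4\right) \cdot (-3)^n.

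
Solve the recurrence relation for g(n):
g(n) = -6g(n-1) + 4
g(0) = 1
First-order linear non-homogeneous.
Homogeneous solution: g_h(n) = A·(-6)^n.
Try constant particular solution g_p = K: K = -6K + 4 ⇒ K = \frac{4}{7}.
General: g(n) = A·(-6)^n + \frac{4}{7}.
Apply g(0) = 1: A + \frac{4}{7} = 1 ⇒ A = \frac{3}{7}.
So g(n) = \frac{3 \left(-6\right)^{n}}{7} + \frac{4}{7}.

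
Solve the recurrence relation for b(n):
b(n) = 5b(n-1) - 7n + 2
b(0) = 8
First-order linear with linear forcing.
Homogeneous solution: b_h(n) = A·(5)^n.
Try particular b_p(n) = pn + q. Substituting:
  pn + q = 5(p(n-1) + q) - 7n + 2.
Matching the n-coefficient: p = 5p - 7 ⇒ p = \frac{7}{4}.
Matching constants: q = -5p + 5q + 2 ⇒ q = \frac{27}{16}.
General: b(n) = A·(5)^n + \frac{7 n}{4} + \frac{27}{16}.
Apply b(0) = 8: A + \frac{27}{16} = 8 ⇒ A = \frac{101}{16}.
So b(n) = \frac{101 \cdot 5^{n}}{16} + \frac{7 n}{4} + \frac{27}{16}.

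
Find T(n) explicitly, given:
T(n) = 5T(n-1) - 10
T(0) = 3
First-order linear non-homogeneous.
Homogeneous solution: T_h(n) = A·(5)^n.
Try constant particular solution T_p = K: K = 5K - 10 ⇒ K = \frac{5}{2}.
General: T(n) = A·(5)^n + \frac{5}{2}.
Apply T(0) = 3: A + \frac{5}{2} = 3 ⇒ A = \frac{1}{2}.
So T(n) = \frac{5^{n}}{2} + \frac{5}{2}.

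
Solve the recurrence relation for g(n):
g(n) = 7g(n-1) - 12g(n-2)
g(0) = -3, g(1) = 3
Characteristic equation: x² - 7x + 12 = 0, which factors as (x - (3))(x - (4)) = 0.
Roots r₁ = 3, r₂ = 4 (distinct).
General solution: g(n) = A·(3)^n + B·(4)^n.
From g(0) = -3: A + B = -3.
From g(1) = 3: 3A + 4B = 3.
Solving: A = -15, B = 12.
So g(n) = - 15 \cdot 3^{n} + 12 \cdot 4^{n}.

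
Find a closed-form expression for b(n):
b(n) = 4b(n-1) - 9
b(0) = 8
First-order linear non-homogeneous.
Homogeneous solution: b_h(n) = A·(4)^n.
Try constant particular solution b_p = K: K = 4K - 9 ⇒ K = 3.
General: b(n) = A·(4)^n + 3.
Apply b(0) = 8: A + 3 = 8 ⇒ A = 5.
So b(n) = 5 \cdot 4^{n} + 3.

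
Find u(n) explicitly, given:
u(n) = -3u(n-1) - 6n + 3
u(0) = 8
First-order linear with linear forcing.
Homogeneous solution: u_h(n) = A·(-3)^n.
Try particular u_p(n) = pn + q. Substituting:
  pn + q = -3(p(n-1) + q) - 6n + 3.
Matching the n-coefficient: p = -3p - 6 ⇒ p = - \frac{3}{2}.
Matching constants: q = 3p - 3q + 3 ⇒ q = - \frac{3}{8}.
General: u(n) = A·(-3)^n - \frac{3 n}{2} - \frac{3}{8}.
Apply u(0) = 8: A - \frac{3}{8} = 8 ⇒ A = \frac{67}{8}.
So u(n) = \frac{67 \left(-3\right)^{n}}{8} - \frac{3 n}{2} - \frac{3}{8}.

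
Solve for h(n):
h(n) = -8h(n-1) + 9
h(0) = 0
First-order linear non-homogeneous.
Homogeneous solution: h_h(n) = A·(-8)^n.
Try constant particular solution h_p = K: K = -8K + 9 ⇒ K = 1.
General: h(n) = A·(-8)^n + 1.
Apply h(0) = 0: A + 1 = 0 ⇒ A = -1.
So h(n) = 1 - \left(-8\right)^{n}.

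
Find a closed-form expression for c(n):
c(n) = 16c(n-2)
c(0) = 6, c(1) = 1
Characteristic equation: x² - 16 = 0, which factors as (x - (4))(x - (-4)) = 0.
Roots r₁ = 4, r₂ = -4 (distinct).
General solution: c(n) = A·(4)^n + B·(-4)^n.
From c(0) = 6: A + B = 6.
From c(1) = 1: 4A - 4B = 1.
Solving: A = \frac{25}{8}, B = \frac{23}{8}.
So c(n) = \frac{23 \left(-4\right)^{n}}{8} + \frac{25 \cdot 4^{n}}{8}.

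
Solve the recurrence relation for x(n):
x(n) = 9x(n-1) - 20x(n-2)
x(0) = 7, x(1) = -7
Characteristic equation: x² - 9x + 20 = 0, which factors as (x - (5))(x - (4)) = 0.
Roots r₁ = 5, r₂ = 4 (distinct).
General solution: x(n) = A·(5)^n + B·(4)^n.
From x(0) = 7: A + B = 7.
From x(1) = -7: 5A + 4B = -7.
Solving: A = -35, B = 42.
So x(n) = 42 \cdot 4^{n} - 35 \cdot 5^{n}.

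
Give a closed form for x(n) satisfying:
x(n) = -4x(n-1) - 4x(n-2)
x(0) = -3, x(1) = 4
Characteristic equation: x² + 4x + 4 = 0, which is (x - (-2))².
Repeated root r = -2.
General solution: x(n) = (A + Bn)·(-2)^n.
From x(0) = -3: A = -3.
From x(1) = 4: (A + B)·(-2) = 4 ⇒ B = 1.
So x(n) = \left(n - 3\right) \cdot (-2)^n.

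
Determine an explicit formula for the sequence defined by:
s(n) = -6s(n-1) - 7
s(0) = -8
First-order linear non-homogeneous.
Homogeneous solution: s_h(n) = A·(-6)^n.
Try constant particular solution s_p = K: K = -6K - 7 ⇒ K = -1.
General: s(n) = A·(-6)^n - 1.
Apply s(0) = -8: A - 1 = -8 ⇒ A = -7.
So s(n) = - 7 \left(-6\right)^{n} - 1.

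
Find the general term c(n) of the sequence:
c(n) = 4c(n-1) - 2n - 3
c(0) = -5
First-order linear with linear forcing.
Homogeneous solution: c_h(n) = A·(4)^n.
Try particular c_p(n) = pn + q. Substituting:
  pn + q = 4(p(n-1) + q) - 2n - 3.
Matching the n-coefficient: p = 4p - 2 ⇒ p = \frac{2}{3}.
Matching constants: q = -4p + 4q - 3 ⇒ q = \frac{17}{9}.
General: c(n) = A·(4)^n + \frac{2 n}{3} + \frac{17}{9}.
Apply c(0) = -5: A + \frac{17}{9} = -5 ⇒ A = - \frac{62}{9}.
So c(n) = - \frac{62 \cdot 4^{n}}{9} + \frac{2 n}{3} + \frac{17}{9}.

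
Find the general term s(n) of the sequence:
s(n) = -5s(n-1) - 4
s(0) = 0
First-order linear non-homogeneous.
Homogeneous solution: s_h(n) = A·(-5)^n.
Try constant particular solution s_p = K: K = -5K - 4 ⇒ K = - \frac{2}{3}.
General: s(n) = A·(-5)^n - \frac{2}{3}.
Apply s(0) = 0: A - \frac{2}{3} = 0 ⇒ A = \frac{2}{3}.
So s(n) = \frac{2 \left(-5\right)^{n}}{3} - \frac{2}{3}.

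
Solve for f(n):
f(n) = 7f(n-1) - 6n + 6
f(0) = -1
First-order linear with linear forcing.
Homogeneous solution: f_h(n) = A·(7)^n.
Try particular f_p(n) = pn + q. Substituting:
  pn + q = 7(p(n-1) + q) - 6n + 6.
Matching the n-coefficient: p = 7p - 6 ⇒ p = 1.
Matching constants: q = -7p + 7q + 6 ⇒ q = \frac{1}{6}.
General: f(n) = A·(7)^n + n + \frac{1}{6}.
Apply f(0) = -1: A + \frac{1}{6} = -1 ⇒ A = - \frac{7}{6}.
So f(n) = - \frac{7 \cdot 7^{n}}{6} + n + \frac{1}{6}.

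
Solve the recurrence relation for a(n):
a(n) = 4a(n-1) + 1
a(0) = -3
First-order linear non-homogeneous.
Homogeneous solution: a_h(n) = A·(4)^n.
Try constant particular solution a_p = K: K = 4K + 1 ⇒ K = - \frac{1}{3}.
General: a(n) = A·(4)^n - \frac{1}{3}.
Apply a(0) = -3: A - \frac{1}{3} = -3 ⇒ A = - \frac{8}{3}.
So a(n) = - \frac{8 \cdot 4^{n}}{3} - \frac{1}{3}.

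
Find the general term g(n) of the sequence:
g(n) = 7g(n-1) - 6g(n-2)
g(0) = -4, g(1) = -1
Characteristic equation: x² - 7x + 6 = 0, which factors as (x - (6))(x - (1)) = 0.
Roots r₁ = 6, r₂ = 1 (distinct).
General solution: g(n) = A·(6)^n + B·(1)^n.
From g(0) = -4: A + B = -4.
From g(1) = -1: 6A + B = -1.
Solving: A = \frac{3}{5}, B = - \frac{23}{5}.
So g(n) = \frac{3 \cdot 6^{n}}{5} - \frac{23}{5}.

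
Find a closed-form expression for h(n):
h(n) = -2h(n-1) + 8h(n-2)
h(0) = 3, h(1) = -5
Characteristic equation: x² + 2x - 8 = 0, which factors as (x - (-4))(x - (2)) = 0.
Roots r₁ = -4, r₂ = 2 (distinct).
General solution: h(n) = A·(-4)^n + B·(2)^n.
From h(0) = 3: A + B = 3.
From h(1) = -5: -4A + 2B = -5.
Solving: A = \frac{11}{6}, B = \frac{7}{6}.
So h(n) = \frac{11 \left(-4\right)^{n}}{6} + \frac{7 \cdot 2^{n}}{6}.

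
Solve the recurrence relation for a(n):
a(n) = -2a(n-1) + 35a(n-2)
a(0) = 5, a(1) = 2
Characteristic equation: x² + 2x - 35 = 0, which factors as (x - (-7))(x - (5)) = 0.
Roots r₁ = -7, r₂ = 5 (distinct).
General solution: a(n) = A·(-7)^n + B·(5)^n.
From a(0) = 5: A + B = 5.
From a(1) = 2: -7A + 5B = 2.
Solving: A = \frac{23}{12}, B = \frac{37}{12}.
So a(n) = \frac{23 \left(-7\right)^{n}}{12} + \frac{37 \cdot 5^{n}}{12}.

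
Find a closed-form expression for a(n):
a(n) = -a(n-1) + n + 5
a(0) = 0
First-order linear with linear forcing.
Homogeneous solution: a_h(n) = A·(-1)^n.
Try particular a_p(n) = pn + q. Substituting:
  pn + q = -(p(n-1) + q) + n + 5.
Matching the n-coefficient: p = -p + 1 ⇒ p = \frac{1}{2}.
Matching constants: q = p - q + 5 ⇒ q = \frac{11}{4}.
General: a(n) = A·(-1)^n + \frac{n}{2} + \frac{11}{4}.
Apply a(0) = 0: A + \frac{11}{4} = 0 ⇒ A = - \frac{11}{4}.
So a(n) = - \frac{11 \left(-1\right)^{n}}{4} + \frac{n}{2} + \frac{11}{4}.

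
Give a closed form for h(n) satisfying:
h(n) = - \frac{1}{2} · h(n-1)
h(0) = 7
Pure geometric recurrence with ratio - \frac{1}{2}.
By induction h(n) = h(0) · (- \frac{1}{2})^n = 7 \left(- \frac{1}{2}\right)^{n}.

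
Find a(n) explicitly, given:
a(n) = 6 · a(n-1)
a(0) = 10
Pure geometric recurrence with ratio 6.
By induction a(n) = a(0) · (6)^n = 10 \cdot 6^{n}.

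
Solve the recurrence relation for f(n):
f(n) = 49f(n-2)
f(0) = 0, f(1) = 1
Characteristic equation: x² - 49 = 0, which factors as (x - (7))(x - (-7)) = 0.
Roots r₁ = 7, r₂ = -7 (distinct).
General solution: f(n) = A·(7)^n + B·(-7)^n.
From f(0) = 0: A + B = 0.
From f(1) = 1: 7A - 7B = 1.
Solving: A = \frac{1}{14}, B = - \frac{1}{14}.
So f(n) = - \frac{\left(-7\right)^{n}}{14} + \frac{7^{n}}{14}.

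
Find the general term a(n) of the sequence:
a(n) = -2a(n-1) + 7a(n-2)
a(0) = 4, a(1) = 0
Characteristic equation: x² + 2x - 7 = 0.
Discriminant Δ = (-2)² + 4·(7) = 32.
Roots r₁,₂ = (-2 ± √32)/2, so r₁ = -1 + 2 \sqrt{2}, r₂ = - 2 \sqrt{2} - 1.
General solution: a(n) = A·r₁^n + B·r₂^n.
From the initial conditions, A + B = 4 and r₁A + r₂B = 0.
Since r₁ - r₂ = √32: A = (0 - (4)r₂)/√32 = \frac{\sqrt{2}}{2} + 2, and B = 4 - A = 2 - \frac{\sqrt{2}}{2}.
So a(n) = \left(\frac{\sqrt{2}}{2} + 2\right)\left(-1 + 2 \sqrt{2}\right)^n + \left(2 - \frac{\sqrt{2}}{2}\right)\left(- 2 \sqrt{2} - 1\right)^n.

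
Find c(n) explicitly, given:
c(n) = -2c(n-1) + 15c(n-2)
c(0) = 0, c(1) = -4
Characteristic equation: x² + 2x - 15 = 0, which factors as (x - (3))(x - (-5)) = 0.
Roots r₁ = 3, r₂ = -5 (distinct).
General solution: c(n) = A·(3)^n + B·(-5)^n.
From c(0) = 0: A + B = 0.
From c(1) = -4: 3A - 5B = -4.
Solving: A = - \frac{1}{2}, B = \frac{1}{2}.
So c(n) = \frac{\left(-5\right)^{n}}{2} - \frac{3^{n}}{2}.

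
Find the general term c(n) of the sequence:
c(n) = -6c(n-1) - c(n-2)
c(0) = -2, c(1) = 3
Characteristic equation: x² + 6x + 1 = 0.
Discriminant Δ = (-6)² + 4·(-1) = 32.
Roots r₁,₂ = (-6 ± √32)/2, so r₁ = -3 + 2 \sqrt{2}, r₂ = -3 - 2 \sqrt{2}.
General solution: c(n) = A·r₁^n + B·r₂^n.
From the initial conditions, A + B = -2 and r₁A + r₂B = 3.
Since r₁ - r₂ = √32: A = (3 - (-2)r₂)/√32 = -1 - \frac{3 \sqrt{2}}{8}, and B = -2 - A = -1 + \frac{3 \sqrt{2}}{8}.
So c(n) = \left(-1 - \frac{3 \sqrt{2}}{8}\right)\left(-3 + 2 \sqrt{2}\right)^n + \left(-1 + \frac{3 \sqrt{2}}{8}\right)\left(-3 - 2 \sqrt{2}\right)^n.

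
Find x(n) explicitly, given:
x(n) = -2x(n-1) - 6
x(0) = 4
First-order linear non-homogeneous.
Homogeneous solution: x_h(n) = A·(-2)^n.
Try constant particular solution x_p = K: K = -2K - 6 ⇒ K = -2.
General: x(n) = A·(-2)^n - 2.
Apply x(0) = 4: A - 2 = 4 ⇒ A = 6.
So x(n) = 6 \left(-2\right)^{n} - 2.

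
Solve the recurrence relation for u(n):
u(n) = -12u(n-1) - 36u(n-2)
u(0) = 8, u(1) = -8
Characteristic equation: x² + 12x + 36 = 0, which is (x - (-6))².
Repeated root r = -6.
General solution: u(n) = (A + Bn)·(-6)^n.
From u(0) = 8: A = 8.
From u(1) = -8: (A + B)·(-6) = -8 ⇒ B = - \frac{20}{3}.
So u(n) = \left(8 - \frac{20 n}{3}\right) \cdot (-6)^n.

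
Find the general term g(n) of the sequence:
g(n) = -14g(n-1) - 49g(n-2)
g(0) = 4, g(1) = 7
Characteristic equation: x² + 14x + 49 = 0, which is (x - (-7))².
Repeated root r = -7.
General solution: g(n) = (A + Bn)·(-7)^n.
From g(0) = 4: A = 4.
From g(1) = 7: (A + B)·(-7) = 7 ⇒ B = -5.
So g(n) = \left(4 - 5 n\right) \cdot (-7)^n.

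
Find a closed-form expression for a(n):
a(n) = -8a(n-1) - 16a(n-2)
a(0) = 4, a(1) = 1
Characteristic equation: x² + 8x + 16 = 0, which is (x - (-4))².
Repeated root r = -4.
General solution: a(n) = (A + Bn)·(-4)^n.
From a(0) = 4: A = 4.
From a(1) = 1: (A + B)·(-4) = 1 ⇒ B = - \frac{17}{4}.
So a(n) = \left(4 - \frac{17 n}{4}\right) \cdot (-4)^n.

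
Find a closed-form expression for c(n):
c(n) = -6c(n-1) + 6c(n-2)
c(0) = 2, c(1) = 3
Characteristic equation: x² + 6x - 6 = 0.
Discriminant Δ = (-6)² + 4·(6) = 60.
Roots r₁,₂ = (-6 ± √60)/2, so r₁ = -3 + \sqrt{15}, r₂ = - \sqrt{15} - 3.
General solution: c(n) = A·r₁^n + B·r₂^n.
From the initial conditions, A + B = 2 and r₁A + r₂B = 3.
Since r₁ - r₂ = √60: A = (3 - (2)r₂)/√60 = 1 + \frac{3 \sqrt{15}}{10}, and B = 2 - A = 1 - \frac{3 \sqrt{15}}{10}.
So c(n) = \left(1 + \frac{3 \sqrt{15}}{10}\right)\left(-3 + \sqrt{15}\right)^n + \left(1 - \frac{3 \sqrt{15}}{10}\right)\left(- \sqrt{15} - 3\right)^n.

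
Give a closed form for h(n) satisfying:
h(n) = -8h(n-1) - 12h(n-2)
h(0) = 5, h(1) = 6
Characteristic equation: x² + 8x + 12 = 0, which factors as (x - (-6))(x - (-2)) = 0.
Roots r₁ = -6, r₂ = -2 (distinct).
General solution: h(n) = A·(-6)^n + B·(-2)^n.
From h(0) = 5: A + B = 5.
From h(1) = 6: -6A - 2B = 6.
Solving: A = -4, B = 9.
So h(n) = 9 \left(-2\right)^{n} - 4 \left(-6\right)^{n}.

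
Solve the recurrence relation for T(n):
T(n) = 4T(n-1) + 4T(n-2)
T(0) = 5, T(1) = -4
Characteristic equation: x² - 4x - 4 = 0.
Discriminant Δ = (4)² + 4·(4) = 32.
Roots r₁,₂ = (4 ± √32)/2, so r₁ = 2 + 2 \sqrt{2}, r₂ = 2 - 2 \sqrt{2}.
General solution: T(n) = A·r₁^n + B·r₂^n.
From the initial conditions, A + B = 5 and r₁A + r₂B = -4.
Since r₁ - r₂ = √32: A = (-4 - (5)r₂)/√32 = \frac{5}{2} - \frac{7 \sqrt{2}}{4}, and B = 5 - A = \frac{7 \sqrt{2}}{4} + \frac{5}{2}.
So T(n) = \left(\frac{5}{2} - \frac{7 \sqrt{2}}{4}\right)\left(2 + 2 \sqrt{2}\right)^n + \left(\frac{7 \sqrt{2}}{4} + \frac{5}{2}\right)\left(2 - 2 \sqrt{2}\right)^n.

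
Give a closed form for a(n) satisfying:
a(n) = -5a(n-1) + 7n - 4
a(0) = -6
First-order linear with linear forcing.
Homogeneous solution: a_h(n) = A·(-5)^n.
Try particular a_p(n) = pn + q. Substituting:
  pn + q = -5(p(n-1) + q) + 7n - 4.
Matching the n-coefficient: p = -5p + 7 ⇒ p = \frac{7}{6}.
Matching constants: q = 5p - 5q - 4 ⇒ q = \frac{11}{36}.
General: a(n) = A·(-5)^n + \frac{7 n}{6} + \frac{11}{36}.
Apply a(0) = -6: A + \frac{11}{36} = -6 ⇒ A = - \frac{227}{36}.
So a(n) = - \frac{227 \left(-5\right)^{n}}{36} + \frac{7 n}{6} + \frac{11}{36}.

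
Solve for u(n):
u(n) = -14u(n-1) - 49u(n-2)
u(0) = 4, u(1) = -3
Characteristic equation: x² + 14x + 49 = 0, which is (x - (-7))².
Repeated root r = -7.
General solution: u(n) = (A + Bn)·(-7)^n.
From u(0) = 4: A = 4.
From u(1) = -3: (A + B)·(-7) = -3 ⇒ B = - \frac{25}{7}.
So u(n) = \left(4 - \frac{25 n}{7}\right) \cdot (-7)^n.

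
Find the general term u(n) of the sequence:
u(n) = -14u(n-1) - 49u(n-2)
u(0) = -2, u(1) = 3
Characteristic equation: x² + 14x + 49 = 0, which is (x - (-7))².
Repeated root r = -7.
General solution: u(n) = (A + Bn)·(-7)^n.
From u(0) = -2: A = -2.
From u(1) = 3: (A + B)·(-7) = 3 ⇒ B = \frac{11}{7}.
So u(n) = \left(\frac{11 n}{7} - 2\right) \cdot (-7)^n.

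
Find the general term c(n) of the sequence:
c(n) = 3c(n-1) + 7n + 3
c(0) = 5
First-order linear with linear forcing.
Homogeneous solution: c_h(n) = A·(3)^n.
Try particular c_p(n) = pn + q. Substituting:
  pn + q = 3(p(n-1) + q) + 7n + 3.
Matching the n-coefficient: p = 3p + 7 ⇒ p = - \frac{7}{2}.
Matching constants: q = -3p + 3q + 3 ⇒ q = - \frac{27}{4}.
General: c(n) = A·(3)^n - \frac{7 n}{2} - \frac{27}{4}.
Apply c(0) = 5: A - \frac{27}{4} = 5 ⇒ A = \frac{47}{4}.
So c(n) = \frac{47 \cdot 3^{n}}{4} - \frac{7 n}{2} - \frac{27}{4}.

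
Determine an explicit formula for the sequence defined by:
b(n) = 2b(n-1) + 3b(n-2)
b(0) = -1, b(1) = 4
Characteristic equation: x² - 2x - 3 = 0, which factors as (x - (3))(x - (-1)) = 0.
Roots r₁ = 3, r₂ = -1 (distinct).
General solution: b(n) = A·(3)^n + B·(-1)^n.
From b(0) = -1: A + B = -1.
From b(1) = 4: 3A - B = 4.
Solving: A = \frac{3}{4}, B = - \frac{7}{4}.
So b(n) = - \frac{7 \left(-1\right)^{n}}{4} + \frac{3 \cdot 3^{n}}{4}.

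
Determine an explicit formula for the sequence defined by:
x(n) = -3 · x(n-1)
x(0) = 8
Pure geometric recurrence with ratio -3.
By induction x(n) = x(0) · (-3)^n = 8 \left(-3\right)^{n}.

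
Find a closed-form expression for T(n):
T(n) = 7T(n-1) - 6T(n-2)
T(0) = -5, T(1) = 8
Characteristic equation: x² - 7x + 6 = 0, which factors as (x - (1))(x - (6)) = 0.
Roots r₁ = 1, r₂ = 6 (distinct).
General solution: T(n) = A·(1)^n + B·(6)^n.
From T(0) = -5: A + B = -5.
From T(1) = 8: A + 6B = 8.
Solving: A = - \frac{38}{5}, B = \frac{13}{5}.
So T(n) = \frac{13 \cdot 6^{n}}{5} - \frac{38}{5}.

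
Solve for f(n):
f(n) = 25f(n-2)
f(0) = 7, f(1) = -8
Characteristic equation: x² - 25 = 0, which factors as (x - (5))(x - (-5)) = 0.
Roots r₁ = 5, r₂ = -5 (distinct).
General solution: f(n) = A·(5)^n + B·(-5)^n.
From f(0) = 7: A + B = 7.
From f(1) = -8: 5A - 5B = -8.
Solving: A = \frac{27}{10}, B = \frac{43}{10}.
So f(n) = \frac{43 \left(-5\right)^{n}}{10} + \frac{27 \cdot 5^{n}}{10}.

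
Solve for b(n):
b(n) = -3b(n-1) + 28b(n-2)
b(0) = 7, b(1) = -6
Characteristic equation: x² + 3x - 28 = 0, which factors as (x - (4))(x - (-7)) = 0.
Roots r₁ = 4, r₂ = -7 (distinct).
General solution: b(n) = A·(4)^n + B·(-7)^n.
From b(0) = 7: A + B = 7.
From b(1) = -6: 4A - 7B = -6.
Solving: A = \frac{43}{11}, B = \frac{34}{11}.
So b(n) = \frac{34 \left(-7\right)^{n}}{11} + \frac{43 \cdot 4^{n}}{11}.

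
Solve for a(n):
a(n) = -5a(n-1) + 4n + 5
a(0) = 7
First-order linear with linear forcing.
Homogeneous solution: a_h(n) = A·(-5)^n.
Try particular a_p(n) = pn + q. Substituting:
  pn + q = -5(p(n-1) + q) + 4n + 5.
Matching the n-coefficient: p = -5p + 4 ⇒ p = \frac{2}{3}.
Matching constants: q = 5p - 5q + 5 ⇒ q = \frac{25}{18}.
General: a(n) = A·(-5)^n + \frac{2 n}{3} + \frac{25}{18}.
Apply a(0) = 7: A + \frac{25}{18} = 7 ⇒ A = \frac{101}{18}.
So a(n) = \frac{101 \left(-5\right)^{n}}{18} + \frac{2 n}{3} + \frac{25}{18}.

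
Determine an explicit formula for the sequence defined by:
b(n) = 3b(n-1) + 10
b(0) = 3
First-order linear non-homogeneous.
Homogeneous solution: b_h(n) = A·(3)^n.
Try constant particular solution b_p = K: K = 3K + 10 ⇒ K = -5.
General: b(n) = A·(3)^n - 5.
Apply b(0) = 3: A - 5 = 3 ⇒ A = 8.
So b(n) = 8 \cdot 3^{n} - 5.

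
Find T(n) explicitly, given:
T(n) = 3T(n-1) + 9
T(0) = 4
First-order linear non-homogeneous.
Homogeneous solution: T_h(n) = A·(3)^n.
Try constant particular solution T_p = K: K = 3K + 9 ⇒ K = - \frac{9}{2}.
General: T(n) = A·(3)^n - \frac{9}{2}.
Apply T(0) = 4: A - \frac{9}{2} = 4 ⇒ A = \frac{17}{2}.
So T(n) = \frac{17 \cdot 3^{n}}{2} - \frac{9}{2}.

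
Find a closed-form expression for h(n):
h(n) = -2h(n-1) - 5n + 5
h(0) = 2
First-order linear with linear forcing.
Homogeneous solution: h_h(n) = A·(-2)^n.
Try particular h_p(n) = pn + q. Substituting:
  pn + q = -2(p(n-1) + q) - 5n + 5.
Matching the n-coefficient: p = -2p - 5 ⇒ p = - \frac{5}{3}.
Matching constants: q = 2p - 2q + 5 ⇒ q = \frac{5}{9}.
General: h(n) = A·(-2)^n - \frac{5 n}{3} + \frac{5}{9}.
Apply h(0) = 2: A + \frac{5}{9} = 2 ⇒ A = \frac{13}{9}.
So h(n) = \frac{13 \left(-2\right)^{n}}{9} - \frac{5 n}{3} + \frac{5}{9}.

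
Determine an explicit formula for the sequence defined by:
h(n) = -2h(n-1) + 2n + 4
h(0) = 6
First-order linear with linear forcing.
Homogeneous solution: h_h(n) = A·(-2)^n.
Try particular h_p(n) = pn + q. Substituting:
  pn + q = -2(p(n-1) + q) + 2n + 4.
Matching the n-coefficient: p = -2p + 2 ⇒ p = \frac{2}{3}.
Matching constants: q = 2p - 2q + 4 ⇒ q = \frac{16}{9}.
General: h(n) = A·(-2)^n + \frac{2 n}{3} + \frac{16}{9}.
Apply h(0) = 6: A + \frac{16}{9} = 6 ⇒ A = \frac{38}{9}.
So h(n) = \frac{38 \left(-2\right)^{n}}{9} + \frac{2 n}{3} + \frac{16}{9}.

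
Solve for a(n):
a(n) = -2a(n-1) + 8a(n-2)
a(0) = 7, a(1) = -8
Characteristic equation: x² + 2x - 8 = 0, which factors as (x - (-4))(x - (2)) = 0.
Roots r₁ = -4, r₂ = 2 (distinct).
General solution: a(n) = A·(-4)^n + B·(2)^n.
From a(0) = 7: A + B = 7.
From a(1) = -8: -4A + 2B = -8.
Solving: A = \frac{11}{3}, B = \frac{10}{3}.
So a(n) = \frac{11 \left(-4\right)^{n}}{3} + \frac{10 \cdot 2^{n}}{3}.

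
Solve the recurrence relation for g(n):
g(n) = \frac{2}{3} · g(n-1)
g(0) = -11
Pure geometric recurrence with ratio \frac{2}{3}.
By induction g(n) = g(0) · (\frac{2}{3})^n = - 11 \left(\frac{2}{3}\right)^{n}.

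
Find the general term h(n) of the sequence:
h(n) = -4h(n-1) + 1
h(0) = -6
First-order linear non-homogeneous.
Homogeneous solution: h_h(n) = A·(-4)^n.
Try constant particular solution h_p = K: K = -4K + 1 ⇒ K = \frac{1}{5}.
General: h(n) = A·(-4)^n + \frac{1}{5}.
Apply h(0) = -6: A + \frac{1}{5} = -6 ⇒ A = - \frac{31}{5}.
So h(n) = \frac{1}{5} - \frac{31 \left(-4\right)^{n}}{5}.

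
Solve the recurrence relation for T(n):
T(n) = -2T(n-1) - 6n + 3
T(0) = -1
First-order linear with linear forcing.
Homogeneous solution: T_h(n) = A·(-2)^n.
Try particular T_p(n) = pn + q. Substituting:
  pn + q = -2(p(n-1) + q) - 6n + 3.
Matching the n-coefficient: p = -2p - 6 ⇒ p = -2.
Matching constants: q = 2p - 2q + 3 ⇒ q = - \frac{1}{3}.
General: T(n) = A·(-2)^n - 2 n - \frac{1}{3}.
Apply T(0) = -1: A - \frac{1}{3} = -1 ⇒ A = - \frac{2}{3}.
So T(n) = - \frac{2 \left(-2\right)^{n}}{3} - 2 n - \frac{1}{3}.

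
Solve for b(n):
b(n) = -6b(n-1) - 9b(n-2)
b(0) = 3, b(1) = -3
Characteristic equation: x² + 6x + 9 = 0, which is (x - (-3))².
Repeated root r = -3.
General solution: b(n) = (A + Bn)·(-3)^n.
From b(0) = 3: A = 3.
From b(1) = -3: (A + B)·(-3) = -3 ⇒ B = -2.
So b(n) = \left(3 - 2 n\right) \cdot (-3)^n.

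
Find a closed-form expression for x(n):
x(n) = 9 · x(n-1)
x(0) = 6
Pure geometric recurrence with ratio 9.
By induction x(n) = x(0) · (9)^n = 6 \cdot 9^{n}.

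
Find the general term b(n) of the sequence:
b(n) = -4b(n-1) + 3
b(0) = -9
First-order linear non-homogeneous.
Homogeneous solution: b_h(n) = A·(-4)^n.
Try constant particular solution b_p = K: K = -4K + 3 ⇒ K = \frac{3}{5}.
General: b(n) = A·(-4)^n + \frac{3}{5}.
Apply b(0) = -9: A + \frac{3}{5} = -9 ⇒ A = - \frac{48}{5}.
So b(n) = \frac{3}{5} - \frac{48 \left(-4\right)^{n}}{5}.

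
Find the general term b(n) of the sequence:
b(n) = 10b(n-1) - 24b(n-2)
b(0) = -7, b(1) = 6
Characteristic equation: x² - 10x + 24 = 0, which factors as (x - (4))(x - (6)) = 0.
Roots r₁ = 4, r₂ = 6 (distinct).
General solution: b(n) = A·(4)^n + B·(6)^n.
From b(0) = -7: A + B = -7.
From b(1) = 6: 4A + 6B = 6.
Solving: A = -24, B = 17.
So b(n) = - 24 \cdot 4^{n} + 17 \cdot 6^{n}.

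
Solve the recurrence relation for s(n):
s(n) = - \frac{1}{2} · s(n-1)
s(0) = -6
Pure geometric recurrence with ratio - \frac{1}{2}.
By induction s(n) = s(0) · (- \frac{1}{2})^n = - 6 \left(- \frac{1}{2}\right)^{n}.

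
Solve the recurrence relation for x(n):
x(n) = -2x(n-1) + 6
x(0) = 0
First-order linear non-homogeneous.
Homogeneous solution: x_h(n) = A·(-2)^n.
Try constant particular solution x_p = K: K = -2K + 6 ⇒ K = 2.
General: x(n) = A·(-2)^n + 2.
Apply x(0) = 0: A + 2 = 0 ⇒ A = -2.
So x(n) = 2 - 2 \left(-2\right)^{n}.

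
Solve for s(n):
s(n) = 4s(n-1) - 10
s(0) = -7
First-order linear non-homogeneous.
Homogeneous solution: s_h(n) = A·(4)^n.
Try constant particular solution s_p = K: K = 4K - 10 ⇒ K = \frac{10}{3}.
General: s(n) = A·(4)^n + \frac{10}{3}.
Apply s(0) = -7: A + \frac{10}{3} = -7 ⇒ A = - \frac{31}{3}.
So s(n) = \frac{10}{3} - \frac{31 \cdot 4^{n}}{3}.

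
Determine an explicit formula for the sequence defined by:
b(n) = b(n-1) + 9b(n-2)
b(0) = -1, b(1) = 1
Characteristic equation: x² - x - 9 = 0.
Discriminant Δ = (1)² + 4·(9) = 37.
Roots r₁,₂ = (1 ± √37)/2, so r₁ = \frac{1}{2} + \frac{\sqrt{37}}{2}, r₂ = \frac{1}{2} - \frac{\sqrt{37}}{2}.
General solution: b(n) = A·r₁^n + B·r₂^n.
From the initial conditions, A + B = -1 and r₁A + r₂B = 1.
Since r₁ - r₂ = √37: A = (1 - (-1)r₂)/√37 = - \frac{1}{2} + \frac{3 \sqrt{37}}{74}, and B = -1 - A = - \frac{1}{2} - \frac{3 \sqrt{37}}{74}.
So b(n) = \left(- \frac{1}{2} + \frac{3 \sqrt{37}}{74}\right)\left(\frac{1}{2} + \frac{\sqrt{37}}{2}\right)^n + \left(- \frac{1}{2} - \frac{3 \sqrt{37}}{74}\right)\left(\frac{1}{2} - \frac{\sqrt{37}}{2}\right)^n.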